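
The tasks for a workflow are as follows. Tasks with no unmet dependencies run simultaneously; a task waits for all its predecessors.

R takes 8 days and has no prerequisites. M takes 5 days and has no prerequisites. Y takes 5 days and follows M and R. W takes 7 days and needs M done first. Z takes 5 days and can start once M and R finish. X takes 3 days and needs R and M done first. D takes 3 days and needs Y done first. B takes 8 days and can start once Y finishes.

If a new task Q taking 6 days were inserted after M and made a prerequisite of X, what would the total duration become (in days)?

21

Originally the job takes 21 days.
With Q inserted, X now waits for max(R, M, Q).
New critical path: R→Y→B = 8+5+8 = 21 ⇒ 21 days.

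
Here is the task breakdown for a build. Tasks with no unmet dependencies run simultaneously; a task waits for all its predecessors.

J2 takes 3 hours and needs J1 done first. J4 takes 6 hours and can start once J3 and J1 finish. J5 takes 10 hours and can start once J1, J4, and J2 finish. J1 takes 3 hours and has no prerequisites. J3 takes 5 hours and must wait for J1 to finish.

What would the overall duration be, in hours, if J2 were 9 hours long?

The binding path is J1→J3→J4→J5 = 3+5+6+10 = 24; finish at 24 hours.
The longest path through J2 is only 16 hours, so J2 has float 8.
No other chain overtakes it, so the finish is 24 hours.

24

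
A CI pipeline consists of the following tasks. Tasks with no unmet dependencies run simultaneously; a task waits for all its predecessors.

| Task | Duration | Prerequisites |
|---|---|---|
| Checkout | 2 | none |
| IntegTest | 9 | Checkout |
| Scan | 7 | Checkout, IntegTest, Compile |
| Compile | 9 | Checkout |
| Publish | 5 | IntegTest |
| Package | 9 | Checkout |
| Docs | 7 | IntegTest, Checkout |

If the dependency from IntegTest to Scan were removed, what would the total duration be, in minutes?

With the dependency in place, Checkout→Compile→Scan = 2+9+7 = 18 sets the finish at 18 minutes.
Dropping IntegTest→Scan doesn't change Scan's earliest start (11); another predecessor still binds.
New critical path: Checkout→Compile→Scan = 2+9+7 = 18 ⇒ 18 minutes.

18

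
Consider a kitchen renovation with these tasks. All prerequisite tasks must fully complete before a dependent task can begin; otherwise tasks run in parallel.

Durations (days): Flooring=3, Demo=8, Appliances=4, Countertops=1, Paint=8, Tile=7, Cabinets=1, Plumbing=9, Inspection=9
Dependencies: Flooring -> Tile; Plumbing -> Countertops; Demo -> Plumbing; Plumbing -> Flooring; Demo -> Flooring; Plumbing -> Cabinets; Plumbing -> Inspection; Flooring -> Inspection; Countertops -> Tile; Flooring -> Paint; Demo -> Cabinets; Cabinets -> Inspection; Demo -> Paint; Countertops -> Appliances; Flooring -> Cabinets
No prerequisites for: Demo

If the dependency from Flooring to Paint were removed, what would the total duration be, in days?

Original critical path: Demo→Plumbing→Flooring→Cabinets→Inspection = 8+9+3+1+9 = 30 ⇒ 30 days.
Without Flooring→Paint, Paint's earliest start moves from 20 to 8.
The longest chain is now Demo→Plumbing→Flooring→Cabinets→Inspection = 8+9+3+1+9 = 30, so the plan takes 30 days.

30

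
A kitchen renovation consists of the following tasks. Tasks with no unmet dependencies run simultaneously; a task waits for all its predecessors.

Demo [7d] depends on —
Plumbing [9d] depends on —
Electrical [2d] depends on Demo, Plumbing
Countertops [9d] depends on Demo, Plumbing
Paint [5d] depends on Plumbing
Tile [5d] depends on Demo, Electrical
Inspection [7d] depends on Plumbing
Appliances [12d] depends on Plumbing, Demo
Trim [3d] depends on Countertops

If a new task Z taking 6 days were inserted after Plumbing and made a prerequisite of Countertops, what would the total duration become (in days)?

27

Originally the kitchen renovation takes 21 days.
With Z inserted, Countertops now waits for max(Demo, Plumbing, Z).
New critical path: Plumbing→Z→Countertops→Trim = 9+6+9+3 = 27 ⇒ 27 days.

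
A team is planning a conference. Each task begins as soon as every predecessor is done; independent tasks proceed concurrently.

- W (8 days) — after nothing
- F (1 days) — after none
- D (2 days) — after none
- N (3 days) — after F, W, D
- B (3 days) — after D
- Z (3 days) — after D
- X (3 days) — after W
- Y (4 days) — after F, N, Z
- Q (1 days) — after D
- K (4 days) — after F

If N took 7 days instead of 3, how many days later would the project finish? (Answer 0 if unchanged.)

As given, the longest chain is W→N→Y = 8+3+4 = 15, so the finish is 15 days.
N is on the critical path; changing it to 7 makes that path 19 days.
The critical path is still W→N→Y; finish is now 19 days.
Change in finish: 19 − 15 = +4 days.

4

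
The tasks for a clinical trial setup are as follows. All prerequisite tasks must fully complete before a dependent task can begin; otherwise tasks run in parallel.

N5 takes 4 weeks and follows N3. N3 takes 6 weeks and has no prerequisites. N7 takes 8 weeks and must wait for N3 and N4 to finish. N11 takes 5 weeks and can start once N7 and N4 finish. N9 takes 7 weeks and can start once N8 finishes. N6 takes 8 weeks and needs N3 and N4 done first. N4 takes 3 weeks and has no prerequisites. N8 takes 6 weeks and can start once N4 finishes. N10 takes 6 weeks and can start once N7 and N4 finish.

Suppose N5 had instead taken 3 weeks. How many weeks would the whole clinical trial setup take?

Baseline: N3→N7→N10 = 6+8+6 = 20 → 20 weeks.
N5 is off the critical path — its longest chain is 10 weeks, giving 10 of slack.
No other chain overtakes it, so the finish is 20 weeks.

20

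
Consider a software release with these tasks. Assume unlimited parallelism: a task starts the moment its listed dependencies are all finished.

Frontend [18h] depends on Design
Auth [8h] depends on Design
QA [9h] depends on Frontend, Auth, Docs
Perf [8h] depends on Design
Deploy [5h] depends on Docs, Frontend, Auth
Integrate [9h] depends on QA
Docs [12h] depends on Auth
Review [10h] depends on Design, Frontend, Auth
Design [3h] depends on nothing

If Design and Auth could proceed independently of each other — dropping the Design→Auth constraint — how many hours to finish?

39

With the dependency in place, Design→Auth→Docs→QA→Integrate = 3+8+12+9+9 = 41 sets the finish at 41 hours.
Without Design→Auth, Auth's earliest start moves from 3 to 0.
The longest chain is now Design→Frontend→QA→Integrate = 3+18+9+9 = 39, so the schedule takes 39 hours.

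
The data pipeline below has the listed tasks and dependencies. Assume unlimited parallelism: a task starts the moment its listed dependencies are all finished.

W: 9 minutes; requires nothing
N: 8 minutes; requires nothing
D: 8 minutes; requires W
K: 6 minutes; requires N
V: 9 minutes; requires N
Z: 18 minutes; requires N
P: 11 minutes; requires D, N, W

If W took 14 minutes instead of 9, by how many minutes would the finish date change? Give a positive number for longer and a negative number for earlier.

Critical path before the change: W→D→P = 9+8+11 = 28 giving 28 minutes.
W lies on that path, so at 14 minutes the path becomes 33 minutes.
The critical path is still W→D→P; finish is now 33 minutes.
Change in finish: 33 − 28 = +5 minutes.

5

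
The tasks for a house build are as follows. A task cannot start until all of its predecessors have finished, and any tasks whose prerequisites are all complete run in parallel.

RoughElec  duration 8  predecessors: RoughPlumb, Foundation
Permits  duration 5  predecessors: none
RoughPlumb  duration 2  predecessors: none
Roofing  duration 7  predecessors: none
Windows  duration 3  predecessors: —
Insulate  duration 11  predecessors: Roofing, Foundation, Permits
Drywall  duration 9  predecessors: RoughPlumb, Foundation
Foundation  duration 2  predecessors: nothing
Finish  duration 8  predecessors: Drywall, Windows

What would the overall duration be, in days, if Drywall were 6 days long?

Critical path before the change: Foundation→Drywall→Finish = 2+9+8 = 19 giving 19 days.
Drywall is on the critical path; changing it to 6 makes that path 16 days.
The binding chain switches to Roofing→Insulate = 7+11 = 18; finish 18 days.

18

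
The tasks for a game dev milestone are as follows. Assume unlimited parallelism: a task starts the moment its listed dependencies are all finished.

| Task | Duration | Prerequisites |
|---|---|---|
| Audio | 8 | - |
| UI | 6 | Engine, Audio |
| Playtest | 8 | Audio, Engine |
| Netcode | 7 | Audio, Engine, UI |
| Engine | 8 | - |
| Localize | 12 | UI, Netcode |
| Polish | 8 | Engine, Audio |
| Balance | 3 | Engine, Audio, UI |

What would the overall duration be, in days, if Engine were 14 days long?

39

Critical path before the change: Engine→UI→Netcode→Localize = 8+6+7+12 = 33 giving 33 days.
Engine is on the critical path; changing it to 14 makes that path 39 days.
The critical path is still Engine→UI→Netcode→Localize; finish is now 39 days.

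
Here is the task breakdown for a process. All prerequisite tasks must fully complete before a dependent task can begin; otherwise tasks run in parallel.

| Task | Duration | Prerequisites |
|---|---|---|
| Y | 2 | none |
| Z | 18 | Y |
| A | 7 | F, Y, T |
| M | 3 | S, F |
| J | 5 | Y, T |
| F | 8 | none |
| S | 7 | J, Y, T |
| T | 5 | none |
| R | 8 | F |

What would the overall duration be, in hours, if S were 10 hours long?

23

Baseline: T→J→S→M = 5+5+7+3 = 20 → 20 hours.
S is on the critical path; changing it to 10 makes that path 23 hours.
The critical path is still T→J→S→M; finish is now 23 hours.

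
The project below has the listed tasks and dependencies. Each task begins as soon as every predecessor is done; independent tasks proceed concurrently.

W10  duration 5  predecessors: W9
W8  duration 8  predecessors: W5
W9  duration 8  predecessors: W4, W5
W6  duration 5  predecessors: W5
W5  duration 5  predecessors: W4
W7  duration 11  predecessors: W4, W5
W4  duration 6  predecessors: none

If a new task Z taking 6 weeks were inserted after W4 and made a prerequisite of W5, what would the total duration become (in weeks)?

30

Originally the plan takes 24 weeks.
With Z inserted, W5 now waits for max(W4, Z).
New critical path: W4→Z→W5→W9→W10 = 6+6+5+8+5 = 30 ⇒ 30 weeks.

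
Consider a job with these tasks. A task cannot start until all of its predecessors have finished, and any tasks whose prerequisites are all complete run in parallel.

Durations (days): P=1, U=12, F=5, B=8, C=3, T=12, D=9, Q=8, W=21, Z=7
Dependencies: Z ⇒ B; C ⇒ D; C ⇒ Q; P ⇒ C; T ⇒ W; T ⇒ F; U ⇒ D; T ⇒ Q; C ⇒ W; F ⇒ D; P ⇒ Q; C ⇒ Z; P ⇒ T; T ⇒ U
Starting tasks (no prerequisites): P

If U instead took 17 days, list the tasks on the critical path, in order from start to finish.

Critical path before the change: P→T→U→D = 1+12+12+9 = 34 giving 34 days.
U lies on that path, so at 17 days the path becomes 39 days.
No other chain overtakes it, so the finish is 39 days.

P, T, U, D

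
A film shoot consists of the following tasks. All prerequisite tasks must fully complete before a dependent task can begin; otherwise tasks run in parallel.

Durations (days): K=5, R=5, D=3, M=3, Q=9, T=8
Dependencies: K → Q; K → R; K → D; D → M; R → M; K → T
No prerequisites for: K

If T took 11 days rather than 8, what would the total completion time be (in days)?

Actual critical path: K→Q = 5+9 = 14 ⇒ 14 days.
T is off the critical path — its longest chain is 13 days, giving 1 of slack.
The binding chain switches to K→T = 5+11 = 16; finish 16 days.

16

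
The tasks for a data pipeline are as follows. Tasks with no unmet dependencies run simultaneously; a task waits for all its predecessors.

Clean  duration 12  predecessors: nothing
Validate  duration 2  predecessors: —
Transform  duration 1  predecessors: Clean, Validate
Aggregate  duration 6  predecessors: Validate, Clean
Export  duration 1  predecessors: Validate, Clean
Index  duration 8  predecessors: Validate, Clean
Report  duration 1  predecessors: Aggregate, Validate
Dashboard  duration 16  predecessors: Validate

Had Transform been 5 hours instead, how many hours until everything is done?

20

Critical path before the change: Clean→Index = 12+8 = 20 giving 20 hours.
Transform has 7 hours of float (longest path through it is 13).
No other chain overtakes it, so the finish is 20 hours.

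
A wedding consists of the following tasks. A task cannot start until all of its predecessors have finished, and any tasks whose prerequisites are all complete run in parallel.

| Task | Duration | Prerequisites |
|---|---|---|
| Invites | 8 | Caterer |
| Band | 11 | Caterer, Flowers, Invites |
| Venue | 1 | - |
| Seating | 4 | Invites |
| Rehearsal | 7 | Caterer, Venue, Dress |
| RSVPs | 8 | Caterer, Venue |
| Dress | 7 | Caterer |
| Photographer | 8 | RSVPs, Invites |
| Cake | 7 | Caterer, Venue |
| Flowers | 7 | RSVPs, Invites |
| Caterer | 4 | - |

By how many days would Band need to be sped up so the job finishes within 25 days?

Current finish: 30 days; target: 25.
Band is on every critical path, so each day cut from Band cuts the finish by one (this holds down to a finish of 20).
Need 30 − 25 = 5 days off Band → Band becomes 6 days, finish becomes 25.

5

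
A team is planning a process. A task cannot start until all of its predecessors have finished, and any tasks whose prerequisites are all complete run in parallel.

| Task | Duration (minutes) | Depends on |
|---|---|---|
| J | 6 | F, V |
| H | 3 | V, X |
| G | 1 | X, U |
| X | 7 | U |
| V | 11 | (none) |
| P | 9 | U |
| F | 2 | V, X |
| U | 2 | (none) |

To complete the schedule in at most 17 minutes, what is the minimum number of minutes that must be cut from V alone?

2

Current finish: 19 minutes; target: 17.
V is on every critical path, so each minute cut from V cuts the finish by one (this holds down to a finish of 17).
Need 19 − 17 = 2 minutes off V → V becomes 9 minutes, finish becomes 17.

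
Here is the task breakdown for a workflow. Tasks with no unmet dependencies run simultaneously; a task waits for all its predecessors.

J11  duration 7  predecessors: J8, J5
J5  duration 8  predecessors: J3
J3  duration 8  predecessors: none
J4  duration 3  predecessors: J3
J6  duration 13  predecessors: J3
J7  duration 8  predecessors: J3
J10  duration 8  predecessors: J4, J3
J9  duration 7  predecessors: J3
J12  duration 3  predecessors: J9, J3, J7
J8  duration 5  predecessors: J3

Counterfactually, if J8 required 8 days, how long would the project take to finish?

Critical path before the change: J3→J5→J11 = 8+8+7 = 23 giving 23 days.
J8 has 3 days of float (longest path through it is 20).
No other chain overtakes it, so the finish is 23 days.

23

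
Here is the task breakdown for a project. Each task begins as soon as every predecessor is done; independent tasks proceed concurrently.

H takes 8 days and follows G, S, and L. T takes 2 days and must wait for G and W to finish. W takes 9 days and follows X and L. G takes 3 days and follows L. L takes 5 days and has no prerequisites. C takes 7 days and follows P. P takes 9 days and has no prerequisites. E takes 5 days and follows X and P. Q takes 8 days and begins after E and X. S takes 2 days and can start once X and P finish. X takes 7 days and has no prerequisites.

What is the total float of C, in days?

Critical path: P→E→Q = 9+5+8 = 22, so the finish is 22 days.
The longest chain containing C totals 16 days.
Slack of C = 15 − 9 = 6 days.

6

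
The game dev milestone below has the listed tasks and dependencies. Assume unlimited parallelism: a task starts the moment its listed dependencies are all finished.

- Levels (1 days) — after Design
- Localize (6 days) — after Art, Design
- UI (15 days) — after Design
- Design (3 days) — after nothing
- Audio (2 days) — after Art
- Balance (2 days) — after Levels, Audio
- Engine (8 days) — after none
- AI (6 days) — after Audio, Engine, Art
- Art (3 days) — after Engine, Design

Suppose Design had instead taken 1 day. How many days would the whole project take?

19

The binding path is Engine→Art→Audio→AI = 8+3+2+6 = 19; finish at 19 days.
Design has 1 day of float (longest path through it is 18).
That remains the longest chain; total 19 days.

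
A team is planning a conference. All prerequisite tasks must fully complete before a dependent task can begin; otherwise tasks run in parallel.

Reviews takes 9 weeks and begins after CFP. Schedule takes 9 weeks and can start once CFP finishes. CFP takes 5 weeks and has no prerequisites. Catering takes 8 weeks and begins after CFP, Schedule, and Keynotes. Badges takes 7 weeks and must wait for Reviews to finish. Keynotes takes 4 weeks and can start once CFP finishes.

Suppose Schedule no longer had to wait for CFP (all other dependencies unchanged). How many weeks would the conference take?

21

With the dependency in place, CFP→Schedule→Catering = 5+9+8 = 22 sets the finish at 22 weeks.
Without CFP→Schedule, Schedule's earliest start moves from 5 to 0.
New critical path: CFP→Reviews→Badges = 5+9+7 = 21 ⇒ 21 weeks.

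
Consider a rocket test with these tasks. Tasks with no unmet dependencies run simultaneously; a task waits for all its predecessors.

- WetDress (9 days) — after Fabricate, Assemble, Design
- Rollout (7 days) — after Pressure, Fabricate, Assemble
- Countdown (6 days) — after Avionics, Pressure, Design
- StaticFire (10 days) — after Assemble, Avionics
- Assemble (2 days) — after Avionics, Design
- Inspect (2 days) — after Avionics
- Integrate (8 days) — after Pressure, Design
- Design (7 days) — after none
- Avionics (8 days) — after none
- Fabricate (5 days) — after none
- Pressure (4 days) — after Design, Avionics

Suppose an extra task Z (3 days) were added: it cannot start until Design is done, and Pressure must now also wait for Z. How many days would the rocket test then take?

22

Originally the rocket test takes 20 days.
With Z inserted, Pressure now waits for max(Design, Avionics, Z).
New critical path: Design→Z→Pressure→Integrate = 7+3+4+8 = 22 ⇒ 22 days.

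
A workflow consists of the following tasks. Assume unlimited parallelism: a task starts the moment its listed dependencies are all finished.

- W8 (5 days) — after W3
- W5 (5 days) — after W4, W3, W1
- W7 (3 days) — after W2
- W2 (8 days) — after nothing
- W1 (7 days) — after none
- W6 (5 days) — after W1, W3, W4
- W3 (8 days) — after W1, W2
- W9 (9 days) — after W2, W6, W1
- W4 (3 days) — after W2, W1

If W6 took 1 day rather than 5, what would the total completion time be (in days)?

26

Actual critical path: W2→W3→W6→W9 = 8+8+5+9 = 30 ⇒ 30 days.
Since W6 is critical, the -4 change carries straight to that chain (now 26 days).
No other chain overtakes it, so the finish is 26 days.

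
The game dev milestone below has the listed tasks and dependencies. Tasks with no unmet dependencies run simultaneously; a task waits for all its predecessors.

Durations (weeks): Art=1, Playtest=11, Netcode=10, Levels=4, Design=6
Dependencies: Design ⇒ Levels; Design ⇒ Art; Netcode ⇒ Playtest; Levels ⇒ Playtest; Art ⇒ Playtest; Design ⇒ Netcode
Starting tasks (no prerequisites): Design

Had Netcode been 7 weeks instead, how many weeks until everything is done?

Baseline: Design→Netcode→Playtest = 6+10+11 = 27 → 27 weeks.
Netcode is on the critical path; changing it to 7 makes that path 24 weeks.
That remains the longest chain; total 24 weeks.

24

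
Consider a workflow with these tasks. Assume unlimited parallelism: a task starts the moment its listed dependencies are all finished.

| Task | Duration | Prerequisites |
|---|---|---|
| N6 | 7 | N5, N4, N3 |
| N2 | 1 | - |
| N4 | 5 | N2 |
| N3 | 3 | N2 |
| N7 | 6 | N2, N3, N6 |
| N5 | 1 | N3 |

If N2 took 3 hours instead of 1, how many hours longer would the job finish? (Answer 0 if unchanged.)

Critical path before the change: N2→N4→N6→N7 = 1+5+7+6 = 19 giving 19 hours.
Since N2 is critical, the +2 change carries straight to that chain (now 21 hours).
The critical path is still N2→N4→N6→N7; finish is now 21 hours.
Change in finish: 21 − 19 = +2 hours.

2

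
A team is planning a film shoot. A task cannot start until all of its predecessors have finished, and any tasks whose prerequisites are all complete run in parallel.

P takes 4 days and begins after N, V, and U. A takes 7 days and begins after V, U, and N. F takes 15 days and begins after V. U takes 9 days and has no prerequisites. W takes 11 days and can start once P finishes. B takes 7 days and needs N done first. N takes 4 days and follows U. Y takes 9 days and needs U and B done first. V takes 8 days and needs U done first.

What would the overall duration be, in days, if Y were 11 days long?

Baseline: U→V→F = 9+8+15 = 32 → 32 days.
Y has 3 days of float (longest path through it is 29).
No other chain overtakes it, so the finish is 32 days.

32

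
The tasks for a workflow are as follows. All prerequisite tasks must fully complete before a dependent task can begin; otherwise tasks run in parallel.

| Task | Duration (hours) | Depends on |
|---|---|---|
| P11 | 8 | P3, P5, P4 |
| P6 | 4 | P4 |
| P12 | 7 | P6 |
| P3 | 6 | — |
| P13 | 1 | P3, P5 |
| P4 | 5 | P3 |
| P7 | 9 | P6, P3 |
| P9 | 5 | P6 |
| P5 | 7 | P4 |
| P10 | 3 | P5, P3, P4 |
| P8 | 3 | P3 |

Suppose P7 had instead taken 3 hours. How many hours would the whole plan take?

26

Actual critical path: P3→P4→P5→P11 = 6+5+7+8 = 26 ⇒ 26 hours.
P7 has 2 hours of float (longest path through it is 24).
That remains the longest chain; total 26 hours.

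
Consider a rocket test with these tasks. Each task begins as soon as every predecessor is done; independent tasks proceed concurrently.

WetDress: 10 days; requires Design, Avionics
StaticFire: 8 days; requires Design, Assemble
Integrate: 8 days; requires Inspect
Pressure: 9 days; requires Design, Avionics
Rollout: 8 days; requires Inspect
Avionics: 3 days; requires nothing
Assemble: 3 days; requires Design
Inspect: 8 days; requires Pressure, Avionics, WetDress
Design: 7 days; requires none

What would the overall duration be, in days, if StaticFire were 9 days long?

33

Actual critical path: Design→WetDress→Inspect→Integrate = 7+10+8+8 = 33 ⇒ 33 days.
StaticFire is off the critical path — its longest chain is 18 days, giving 15 of slack.
That remains the longest chain; total 33 days.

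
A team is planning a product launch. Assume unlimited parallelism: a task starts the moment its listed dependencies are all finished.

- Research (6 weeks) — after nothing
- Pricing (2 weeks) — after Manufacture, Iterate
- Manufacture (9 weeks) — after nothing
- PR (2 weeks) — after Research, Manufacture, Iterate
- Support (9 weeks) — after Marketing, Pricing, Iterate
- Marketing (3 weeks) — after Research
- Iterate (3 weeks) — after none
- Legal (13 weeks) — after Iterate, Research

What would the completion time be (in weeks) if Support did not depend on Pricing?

With the dependency in place, Manufacture→Pricing→Support = 9+2+9 = 20 sets the finish at 20 weeks.
Without Pricing→Support, Support's earliest start moves from 11 to 9.
After: Research→Legal = 6+13 = 19 → 19 weeks.

19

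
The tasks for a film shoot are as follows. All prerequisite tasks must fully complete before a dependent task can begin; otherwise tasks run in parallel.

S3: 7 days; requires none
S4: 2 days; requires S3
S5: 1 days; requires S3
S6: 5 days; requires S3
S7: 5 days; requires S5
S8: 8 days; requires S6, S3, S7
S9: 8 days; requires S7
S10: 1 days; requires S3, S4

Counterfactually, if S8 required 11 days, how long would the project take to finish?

Critical path before the change: S3→S5→S7→S8 = 7+1+5+8 = 21 giving 21 days.
S8 lies on that path, so at 11 days the path becomes 24 days.
That remains the longest chain; total 24 days.

24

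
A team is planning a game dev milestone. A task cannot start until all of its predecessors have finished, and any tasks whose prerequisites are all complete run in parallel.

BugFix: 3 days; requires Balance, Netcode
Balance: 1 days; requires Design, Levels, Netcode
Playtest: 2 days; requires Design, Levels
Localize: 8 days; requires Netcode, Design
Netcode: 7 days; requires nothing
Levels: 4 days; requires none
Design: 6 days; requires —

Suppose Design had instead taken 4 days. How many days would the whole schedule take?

15

Baseline: Netcode→Localize = 7+8 = 15 → 15 days.
The longest path through Design is only 14 days, so Design has float 1.
That remains the longest chain; total 15 days.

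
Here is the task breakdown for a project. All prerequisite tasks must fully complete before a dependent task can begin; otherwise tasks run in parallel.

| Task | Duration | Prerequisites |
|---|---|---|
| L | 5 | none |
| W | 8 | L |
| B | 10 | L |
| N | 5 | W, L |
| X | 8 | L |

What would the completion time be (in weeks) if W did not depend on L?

15

Before: longest chain L→W→N = 5+8+5 = 18, finish 18.
Without L→W, W's earliest start moves from 5 to 0.
The longest chain is now L→B = 5+10 = 15, so the plan takes 15 weeks.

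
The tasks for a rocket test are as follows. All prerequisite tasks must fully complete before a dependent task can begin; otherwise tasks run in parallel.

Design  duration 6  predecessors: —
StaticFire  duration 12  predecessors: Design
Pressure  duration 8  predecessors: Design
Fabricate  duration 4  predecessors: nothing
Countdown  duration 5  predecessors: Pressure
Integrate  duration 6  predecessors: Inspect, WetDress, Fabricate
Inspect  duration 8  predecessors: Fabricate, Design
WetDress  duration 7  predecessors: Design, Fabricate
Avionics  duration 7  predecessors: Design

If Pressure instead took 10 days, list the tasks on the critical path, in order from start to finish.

The binding path is Design→Inspect→Integrate = 6+8+6 = 20; finish at 20 days.
Pressure is off the critical path — its longest chain is 19 days, giving 1 of slack.
New critical path: Design→Pressure→Countdown = 6+10+5 = 21 ⇒ 21 days.

Design, Pressure, Countdown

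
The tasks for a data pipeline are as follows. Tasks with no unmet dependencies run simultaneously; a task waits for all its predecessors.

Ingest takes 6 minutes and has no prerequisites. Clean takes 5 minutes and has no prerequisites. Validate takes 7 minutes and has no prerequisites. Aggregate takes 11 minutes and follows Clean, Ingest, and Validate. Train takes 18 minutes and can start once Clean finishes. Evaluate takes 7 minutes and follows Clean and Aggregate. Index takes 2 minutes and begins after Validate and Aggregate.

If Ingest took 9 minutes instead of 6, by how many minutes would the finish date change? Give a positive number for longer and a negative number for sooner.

2

As given, the longest chain is Validate→Aggregate→Evaluate = 7+11+7 = 25, so the finish is 25 minutes.
Ingest is off the critical path — its longest chain is 24 minutes, giving 1 of slack.
The binding chain switches to Ingest→Aggregate→Evaluate = 9+11+7 = 27; finish 27 minutes.
Change in finish: 27 − 25 = +2 minutes.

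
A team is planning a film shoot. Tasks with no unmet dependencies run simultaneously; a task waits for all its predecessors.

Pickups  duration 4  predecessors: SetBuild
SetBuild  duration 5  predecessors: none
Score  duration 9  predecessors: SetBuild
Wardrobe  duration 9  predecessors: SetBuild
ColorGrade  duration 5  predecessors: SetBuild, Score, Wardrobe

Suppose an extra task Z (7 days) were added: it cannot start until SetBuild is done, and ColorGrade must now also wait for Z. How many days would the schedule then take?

19

Originally the schedule takes 19 days.
With Z inserted, ColorGrade now waits for max(SetBuild, Score, Wardrobe, Z).
New critical path: SetBuild→Wardrobe→ColorGrade = 5+9+5 = 19 ⇒ 19 days.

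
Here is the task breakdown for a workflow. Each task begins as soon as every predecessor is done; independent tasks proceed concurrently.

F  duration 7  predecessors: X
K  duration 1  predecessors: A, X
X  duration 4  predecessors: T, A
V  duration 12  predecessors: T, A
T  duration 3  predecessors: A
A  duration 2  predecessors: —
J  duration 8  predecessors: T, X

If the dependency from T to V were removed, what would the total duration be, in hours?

17

With the dependency in place, A→T→X→J = 2+3+4+8 = 17 sets the finish at 17 hours.
Without T→V, V's earliest start moves from 5 to 2.
The longest chain is now A→T→X→J = 2+3+4+8 = 17, so the plan takes 17 hours.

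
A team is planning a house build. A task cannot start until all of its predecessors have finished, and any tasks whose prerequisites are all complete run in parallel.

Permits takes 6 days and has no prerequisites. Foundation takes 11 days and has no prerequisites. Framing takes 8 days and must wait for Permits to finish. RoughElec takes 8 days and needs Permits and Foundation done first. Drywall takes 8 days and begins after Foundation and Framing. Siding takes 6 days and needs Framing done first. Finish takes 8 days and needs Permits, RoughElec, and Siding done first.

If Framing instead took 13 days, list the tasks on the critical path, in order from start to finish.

Permits, Framing, Siding, Finish

Actual critical path: Permits→Framing→Siding→Finish = 6+8+6+8 = 28 ⇒ 28 days.
Framing is on the critical path; changing it to 13 makes that path 33 days.
The critical path is still Permits→Framing→Siding→Finish; finish is now 33 days.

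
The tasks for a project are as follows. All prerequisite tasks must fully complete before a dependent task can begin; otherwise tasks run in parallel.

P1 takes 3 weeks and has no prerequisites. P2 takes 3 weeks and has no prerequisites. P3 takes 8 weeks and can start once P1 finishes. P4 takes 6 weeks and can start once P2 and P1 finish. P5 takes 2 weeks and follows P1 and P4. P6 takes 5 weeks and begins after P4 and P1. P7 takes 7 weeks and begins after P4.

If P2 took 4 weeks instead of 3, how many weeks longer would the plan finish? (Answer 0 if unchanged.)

As given, the longest chain is P2→P4→P7 = 3+6+7 = 16, so the finish is 16 weeks.
P2 is on the critical path; changing it to 4 makes that path 17 weeks.
That remains the longest chain; total 17 weeks.
Change in finish: 17 − 16 = +1 weeks.

1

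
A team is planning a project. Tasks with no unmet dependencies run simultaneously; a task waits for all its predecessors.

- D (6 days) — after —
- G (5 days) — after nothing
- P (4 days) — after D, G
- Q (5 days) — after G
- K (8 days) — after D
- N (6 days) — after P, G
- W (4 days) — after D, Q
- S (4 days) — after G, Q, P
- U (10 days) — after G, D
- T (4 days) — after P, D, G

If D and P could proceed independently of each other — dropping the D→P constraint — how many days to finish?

16

With the dependency in place, D→P→N = 6+4+6 = 16 sets the finish at 16 days.
Without D→P, P's earliest start moves from 6 to 5.
The longest chain is now D→U = 6+10 = 16, so the job takes 16 days.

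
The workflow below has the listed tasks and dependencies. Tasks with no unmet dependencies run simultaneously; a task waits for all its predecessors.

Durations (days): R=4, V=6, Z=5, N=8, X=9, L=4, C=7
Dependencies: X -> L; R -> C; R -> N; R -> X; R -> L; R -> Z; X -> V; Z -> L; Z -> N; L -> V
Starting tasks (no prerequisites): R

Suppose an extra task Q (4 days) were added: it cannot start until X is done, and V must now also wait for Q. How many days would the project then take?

Originally the project takes 23 days.
With Q inserted, V now waits for max(L, X, Q).
New critical path: R→X→Q→V = 4+9+4+6 = 23 ⇒ 23 days.

23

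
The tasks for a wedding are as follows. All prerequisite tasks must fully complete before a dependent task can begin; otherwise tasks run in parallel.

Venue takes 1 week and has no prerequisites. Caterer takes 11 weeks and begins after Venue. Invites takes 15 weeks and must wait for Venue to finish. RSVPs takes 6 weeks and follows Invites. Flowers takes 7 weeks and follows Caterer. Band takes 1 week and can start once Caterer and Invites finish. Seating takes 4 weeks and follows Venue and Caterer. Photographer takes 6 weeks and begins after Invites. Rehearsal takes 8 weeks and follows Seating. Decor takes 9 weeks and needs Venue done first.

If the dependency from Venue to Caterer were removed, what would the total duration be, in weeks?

23

Original critical path: Venue→Caterer→Seating→Rehearsal = 1+11+4+8 = 24 ⇒ 24 weeks.
Without Venue→Caterer, Caterer's earliest start moves from 1 to 0.
After: Caterer→Seating→Rehearsal = 11+4+8 = 23 → 23 weeks.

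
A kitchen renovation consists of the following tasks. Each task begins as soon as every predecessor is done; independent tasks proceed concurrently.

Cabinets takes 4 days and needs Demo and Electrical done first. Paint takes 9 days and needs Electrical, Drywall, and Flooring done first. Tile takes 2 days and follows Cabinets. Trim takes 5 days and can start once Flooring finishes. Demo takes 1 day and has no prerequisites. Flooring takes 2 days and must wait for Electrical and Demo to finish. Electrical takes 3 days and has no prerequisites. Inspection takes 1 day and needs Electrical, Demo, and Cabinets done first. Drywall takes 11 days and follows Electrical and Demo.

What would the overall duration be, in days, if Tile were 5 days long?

23

Actual critical path: Electrical→Drywall→Paint = 3+11+9 = 23 ⇒ 23 days.
Tile is off the critical path — its longest chain is 9 days, giving 14 of slack.
No other chain overtakes it, so the finish is 23 days.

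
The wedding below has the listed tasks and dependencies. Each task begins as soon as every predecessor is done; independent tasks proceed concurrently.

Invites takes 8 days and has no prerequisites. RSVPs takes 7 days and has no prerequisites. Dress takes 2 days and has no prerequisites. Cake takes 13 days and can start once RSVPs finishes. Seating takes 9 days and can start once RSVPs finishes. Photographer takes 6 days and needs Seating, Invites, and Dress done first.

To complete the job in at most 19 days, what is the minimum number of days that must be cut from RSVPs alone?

3

Current finish: 22 days; target: 19.
RSVPs is on every critical path, so each day cut from RSVPs cuts the finish by one (this holds down to a finish of 16).
Need 22 − 19 = 3 days off RSVPs → RSVPs becomes 4 days, finish becomes 19.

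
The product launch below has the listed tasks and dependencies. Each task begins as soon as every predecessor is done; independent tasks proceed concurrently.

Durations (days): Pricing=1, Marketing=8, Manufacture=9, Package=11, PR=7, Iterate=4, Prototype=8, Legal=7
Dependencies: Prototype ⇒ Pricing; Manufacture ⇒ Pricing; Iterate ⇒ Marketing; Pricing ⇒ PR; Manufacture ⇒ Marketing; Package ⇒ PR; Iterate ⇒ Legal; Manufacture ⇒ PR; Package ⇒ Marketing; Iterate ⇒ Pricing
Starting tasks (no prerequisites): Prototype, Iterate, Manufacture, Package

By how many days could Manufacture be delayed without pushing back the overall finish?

Critical path: Package→Marketing = 11+8 = 19, so the finish is 19 days.
The longest chain containing Manufacture totals 17 days.
Float = 19 − 17 = 2.

2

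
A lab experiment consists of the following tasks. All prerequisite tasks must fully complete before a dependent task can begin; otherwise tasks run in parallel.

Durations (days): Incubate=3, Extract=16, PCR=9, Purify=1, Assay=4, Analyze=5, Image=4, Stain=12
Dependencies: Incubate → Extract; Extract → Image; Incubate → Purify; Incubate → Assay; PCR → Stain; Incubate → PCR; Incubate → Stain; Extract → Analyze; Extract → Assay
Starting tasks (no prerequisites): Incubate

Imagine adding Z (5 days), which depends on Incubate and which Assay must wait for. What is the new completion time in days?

Originally the lab experiment takes 24 days.
With Z inserted, Assay now waits for max(Incubate, Extract, Z).
New critical path: Incubate→Extract→Analyze = 3+16+5 = 24 ⇒ 24 days.

24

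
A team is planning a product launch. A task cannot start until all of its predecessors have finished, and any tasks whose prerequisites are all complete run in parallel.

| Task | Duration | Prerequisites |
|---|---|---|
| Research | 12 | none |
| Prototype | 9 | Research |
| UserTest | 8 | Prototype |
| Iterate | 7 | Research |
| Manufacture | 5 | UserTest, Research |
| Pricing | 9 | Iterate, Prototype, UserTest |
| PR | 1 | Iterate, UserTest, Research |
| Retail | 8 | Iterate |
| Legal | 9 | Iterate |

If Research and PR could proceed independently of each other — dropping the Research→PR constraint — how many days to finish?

With the dependency in place, Research→Prototype→UserTest→Pricing = 12+9+8+9 = 38 sets the finish at 38 days.
Dropping Research→PR doesn't change PR's earliest start (29); another predecessor still binds.
New critical path: Research→Prototype→UserTest→Pricing = 12+9+8+9 = 38 ⇒ 38 days.

38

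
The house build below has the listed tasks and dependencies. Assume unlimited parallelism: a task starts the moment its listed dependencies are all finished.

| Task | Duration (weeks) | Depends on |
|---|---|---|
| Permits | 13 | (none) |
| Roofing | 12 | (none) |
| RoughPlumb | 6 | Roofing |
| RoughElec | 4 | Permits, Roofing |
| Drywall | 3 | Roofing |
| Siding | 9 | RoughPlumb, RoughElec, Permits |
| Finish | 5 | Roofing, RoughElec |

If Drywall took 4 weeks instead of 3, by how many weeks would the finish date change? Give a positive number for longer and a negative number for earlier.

The binding path is Roofing→RoughPlumb→Siding = 12+6+9 = 27; finish at 27 weeks.
Drywall has 12 weeks of float (longest path through it is 15).
The critical path is still Roofing→RoughPlumb→Siding; finish is now 27 weeks.
Change in finish: 27 − 27 = +0 weeks.

0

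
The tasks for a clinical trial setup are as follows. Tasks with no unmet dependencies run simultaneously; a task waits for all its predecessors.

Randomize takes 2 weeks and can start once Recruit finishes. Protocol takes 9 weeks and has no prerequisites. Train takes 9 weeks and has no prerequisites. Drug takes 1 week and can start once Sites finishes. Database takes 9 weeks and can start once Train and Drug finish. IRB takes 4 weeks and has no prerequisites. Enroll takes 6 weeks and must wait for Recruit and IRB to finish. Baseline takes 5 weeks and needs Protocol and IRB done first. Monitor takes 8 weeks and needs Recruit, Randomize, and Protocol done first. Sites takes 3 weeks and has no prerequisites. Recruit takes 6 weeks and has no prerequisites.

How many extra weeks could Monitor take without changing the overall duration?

Train→Database = 9+9 = 18 sets the makespan at 18 weeks.
Longest path through Monitor: 17 weeks (earliest finish 17, latest finish 18).
Slack of Monitor = 10 − 9 = 1 week.

1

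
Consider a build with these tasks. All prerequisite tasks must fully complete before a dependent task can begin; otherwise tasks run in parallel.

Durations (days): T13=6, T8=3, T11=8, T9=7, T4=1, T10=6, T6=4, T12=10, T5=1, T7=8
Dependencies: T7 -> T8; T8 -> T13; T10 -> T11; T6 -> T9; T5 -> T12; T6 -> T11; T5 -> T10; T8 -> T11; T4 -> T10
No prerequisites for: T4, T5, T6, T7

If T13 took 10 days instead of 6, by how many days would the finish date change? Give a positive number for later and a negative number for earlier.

Baseline: T7→T8→T11 = 8+3+8 = 19 → 19 days.
T13 has 2 days of float (longest path through it is 17).
Now T7→T8→T13 = 8+3+10 = 21 is longest, so the finish becomes 21 days.
Change in finish: 21 − 19 = +2 days.

2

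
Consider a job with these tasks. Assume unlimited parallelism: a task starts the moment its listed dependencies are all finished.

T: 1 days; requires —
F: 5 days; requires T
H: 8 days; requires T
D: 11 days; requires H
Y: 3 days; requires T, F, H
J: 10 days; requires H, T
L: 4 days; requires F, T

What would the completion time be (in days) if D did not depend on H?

19

With the dependency in place, T→H→D = 1+8+11 = 20 sets the finish at 20 days.
Without H→D, D's earliest start moves from 9 to 0.
After: T→H→J = 1+8+10 = 19 → 19 days.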